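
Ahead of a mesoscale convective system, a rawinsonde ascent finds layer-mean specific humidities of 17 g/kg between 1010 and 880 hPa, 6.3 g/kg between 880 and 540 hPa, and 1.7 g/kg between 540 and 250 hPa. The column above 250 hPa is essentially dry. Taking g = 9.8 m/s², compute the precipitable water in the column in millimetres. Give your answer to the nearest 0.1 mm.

PW ≈ 49.4 mm

Precipitable water is the column-integrated vapour mass per unit area: PW = (1/g) Σ q̄ Δp, with q in kg/kg and Δp in Pa (1 kg/m² of water = 1 mm).
Layer 1010–880 hPa: Δp = 130 hPa = 13000 Pa, q̄ = 0.017 kg/kg → 0.017 × 13000 / 9.8 = 22.55 mm
Layer 880–540 hPa: Δp = 340 hPa = 34000 Pa, q̄ = 0.0063 kg/kg → 0.0063 × 34000 / 9.8 = 21.86 mm
Layer 540–250 hPa: Δp = 290 hPa = 29000 Pa, q̄ = 0.0017 kg/kg → 0.0017 × 29000 / 9.8 = 5.03 mm
PW = 22.55 + 21.86 + 5.03 = 49.44 ≈ 49.4 mm.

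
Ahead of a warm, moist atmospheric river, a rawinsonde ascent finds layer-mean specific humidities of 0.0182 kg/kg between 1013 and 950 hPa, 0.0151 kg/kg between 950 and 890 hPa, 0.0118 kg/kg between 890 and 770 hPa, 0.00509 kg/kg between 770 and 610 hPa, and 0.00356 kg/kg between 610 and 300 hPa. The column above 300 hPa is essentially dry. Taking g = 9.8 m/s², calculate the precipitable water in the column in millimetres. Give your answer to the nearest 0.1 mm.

PW ≈ 55.0 mm

Precipitable water is the column-integrated vapour mass per unit area: PW = (1/g) Σ q̄ Δp, with q in kg/kg and Δp in Pa (1 kg/m² of water = 1 mm).
Layer 1013–950 hPa: Δp = 63 hPa = 6300 Pa, q̄ = 0.0182 kg/kg → 0.0182 × 6300 / 9.8 = 11.70 mm
Layer 950–890 hPa: Δp = 60 hPa = 6000 Pa, q̄ = 0.0151 kg/kg → 0.0151 × 6000 / 9.8 = 9.24 mm
Layer 890–770 hPa: Δp = 120 hPa = 12000 Pa, q̄ = 0.0118 kg/kg → 0.0118 × 12000 / 9.8 = 14.45 mm
Layer 770–610 hPa: Δp = 160 hPa = 16000 Pa, q̄ = 0.00509 kg/kg → 0.00509 × 16000 / 9.8 = 8.31 mm
Layer 610–300 hPa: Δp = 310 hPa = 31000 Pa, q̄ = 0.00356 kg/kg → 0.00356 × 31000 / 9.8 = 11.26 mm
PW = 11.70 + 9.24 + 14.45 + 8.31 + 11.26 = 54.96 ≈ 55.0 mm.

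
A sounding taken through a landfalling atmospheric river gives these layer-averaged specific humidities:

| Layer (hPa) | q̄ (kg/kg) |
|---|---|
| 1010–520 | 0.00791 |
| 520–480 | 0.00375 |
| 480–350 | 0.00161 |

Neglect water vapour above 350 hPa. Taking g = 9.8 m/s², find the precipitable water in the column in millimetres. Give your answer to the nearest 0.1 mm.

Precipitable water is the column-integrated vapour mass per unit area: PW = (1/g) Σ q̄ Δp, with q in kg/kg and Δp in Pa (1 kg/m² of water = 1 mm).
Layer 1010–520 hPa: Δp = 490 hPa = 49000 Pa, q̄ = 0.00791 kg/kg → 0.00791 × 49000 / 9.8 = 39.55 mm
Layer 520–480 hPa: Δp = 40 hPa = 4000 Pa, q̄ = 0.00375 kg/kg → 0.00375 × 4000 / 9.8 = 1.53 mm
Layer 480–350 hPa: Δp = 130 hPa = 13000 Pa, q̄ = 0.00161 kg/kg → 0.00161 × 13000 / 9.8 = 2.14 mm
PW = 39.55 + 1.53 + 2.14 = 43.22 ≈ 43.2 mm.

PW ≈ 43.2 mm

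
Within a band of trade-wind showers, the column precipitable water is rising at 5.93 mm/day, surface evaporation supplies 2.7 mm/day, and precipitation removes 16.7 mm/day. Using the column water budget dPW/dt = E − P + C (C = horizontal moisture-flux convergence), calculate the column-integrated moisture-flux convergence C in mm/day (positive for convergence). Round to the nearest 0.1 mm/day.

C ≈ 19.9 mm/day

dPW/dt = +5.93 mm/day.
C = dPW/dt − E + P = (+5.93) − 2.7 + 16.7 = 19.9 mm/day.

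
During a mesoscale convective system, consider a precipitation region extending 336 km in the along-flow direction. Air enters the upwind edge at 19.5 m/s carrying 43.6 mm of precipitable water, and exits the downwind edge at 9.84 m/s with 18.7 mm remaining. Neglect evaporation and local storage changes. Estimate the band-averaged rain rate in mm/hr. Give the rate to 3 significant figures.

Column moisture flux per unit crosswind length is F = V × PW.
Inflow: F_in = 19.5 × 43.6 = 850.2 mm·m/s
Outflow: F_out = 9.84 × 18.7 = 184.008 mm·m/s
Steady-state rate R = (F_in − F_out)/L = (850.2 − 184.008) / 336000 m = 1.983e-03 mm/s.
R = 1.983e-03 × 3600 = 7.14 mm/hr.

R ≈ 7.14 mm/hr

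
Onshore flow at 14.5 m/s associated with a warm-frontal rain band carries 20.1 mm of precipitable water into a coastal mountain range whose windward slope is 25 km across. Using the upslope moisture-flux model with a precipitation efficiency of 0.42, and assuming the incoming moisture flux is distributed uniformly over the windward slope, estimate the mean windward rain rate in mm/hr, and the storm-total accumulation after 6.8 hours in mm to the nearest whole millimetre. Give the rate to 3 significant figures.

R ≈ 17.6 mm/hr; total ≈ 120 mm

Incoming column moisture flux per unit ridge length: F = V × PW = 14.5 × 20.1 = 291.45 mm·m/s.
Spread over the 25 km slope with efficiency ε = 0.42: R = ε·F/W = 0.42 × 291.45 / 25000 m = 4.896e-03 mm/s.
R = 4.896e-03 × 3600 = 17.6 mm/hr.
Over 6.8 h: total = 17.6 × 6.8 = 119.68 ≈ 120 mm.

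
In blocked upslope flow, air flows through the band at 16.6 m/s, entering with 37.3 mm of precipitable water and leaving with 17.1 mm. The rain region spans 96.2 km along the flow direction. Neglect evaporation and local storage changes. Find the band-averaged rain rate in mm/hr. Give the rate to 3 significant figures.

R ≈ 12.5 mm/hr

Column moisture flux per unit crosswind length is F = V × PW.
Inflow: F_in = 16.6 × 37.3 = 619.18 mm·m/s
Outflow: F_out = 16.6 × 17.1 = 283.86 mm·m/s
Steady-state rate R = (F_in − F_out)/L = (619.18 − 283.86) / 96200 m = 3.486e-03 mm/s.
R = 3.486e-03 × 3600 = 12.5 mm/hr.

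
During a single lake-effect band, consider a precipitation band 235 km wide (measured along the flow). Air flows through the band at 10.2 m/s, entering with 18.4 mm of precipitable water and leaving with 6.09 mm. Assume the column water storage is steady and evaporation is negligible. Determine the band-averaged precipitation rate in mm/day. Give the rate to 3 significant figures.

R ≈ 46.2 mm/day

Column moisture flux per unit crosswind length is F = V × PW.
Inflow: F_in = 10.2 × 18.4 = 187.68 mm·m/s
Outflow: F_out = 10.2 × 6.09 = 62.118 mm·m/s
Steady-state rate R = (F_in − F_out)/L = (187.68 − 62.118) / 235000 m = 5.343e-04 mm/s.
R = 5.343e-04 × 3600 × 24 = 46.2 mm/day.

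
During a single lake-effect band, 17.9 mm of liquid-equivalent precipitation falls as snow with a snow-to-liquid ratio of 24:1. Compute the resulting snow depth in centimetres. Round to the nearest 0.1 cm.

snow depth ≈ 43.0 cm

Snow depth = liquid × ratio = 17.9 mm × 24 = 429.6 mm = 43.0 cm.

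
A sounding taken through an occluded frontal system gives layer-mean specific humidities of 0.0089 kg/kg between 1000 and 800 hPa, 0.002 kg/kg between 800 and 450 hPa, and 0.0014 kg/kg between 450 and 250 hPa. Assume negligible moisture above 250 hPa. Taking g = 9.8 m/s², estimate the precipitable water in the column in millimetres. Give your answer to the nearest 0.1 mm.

Precipitable water is the column-integrated vapour mass per unit area: PW = (1/g) Σ q̄ Δp, with q in kg/kg and Δp in Pa (1 kg/m² of water = 1 mm).
Layer 1000–800 hPa: Δp = 200 hPa = 20000 Pa, q̄ = 0.0089 kg/kg → 0.0089 × 20000 / 9.8 = 18.16 mm
Layer 800–450 hPa: Δp = 350 hPa = 35000 Pa, q̄ = 0.002 kg/kg → 0.002 × 35000 / 9.8 = 7.14 mm
Layer 450–250 hPa: Δp = 200 hPa = 20000 Pa, q̄ = 0.0014 kg/kg → 0.0014 × 20000 / 9.8 = 2.86 mm
PW = 18.16 + 7.14 + 2.86 = 28.16 ≈ 28.2 mm.

PW ≈ 28.2 mm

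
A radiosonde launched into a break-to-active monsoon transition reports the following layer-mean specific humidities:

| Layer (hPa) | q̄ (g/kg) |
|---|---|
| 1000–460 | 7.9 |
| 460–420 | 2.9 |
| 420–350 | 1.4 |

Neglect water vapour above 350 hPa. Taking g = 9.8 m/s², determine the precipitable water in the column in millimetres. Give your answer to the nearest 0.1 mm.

Precipitable water is the column-integrated vapour mass per unit area: PW = (1/g) Σ q̄ Δp, with q in kg/kg and Δp in Pa (1 kg/m² of water = 1 mm).
Layer 1000–460 hPa: Δp = 540 hPa = 54000 Pa, q̄ = 0.0079 kg/kg → 0.0079 × 54000 / 9.8 = 43.53 mm
Layer 460–420 hPa: Δp = 40 hPa = 4000 Pa, q̄ = 0.0029 kg/kg → 0.0029 × 4000 / 9.8 = 1.18 mm
Layer 420–350 hPa: Δp = 70 hPa = 7000 Pa, q̄ = 0.0014 kg/kg → 0.0014 × 7000 / 9.8 = 1.00 mm
PW = 43.53 + 1.18 + 1.00 = 45.71 ≈ 45.7 mm.

PW ≈ 45.7 mm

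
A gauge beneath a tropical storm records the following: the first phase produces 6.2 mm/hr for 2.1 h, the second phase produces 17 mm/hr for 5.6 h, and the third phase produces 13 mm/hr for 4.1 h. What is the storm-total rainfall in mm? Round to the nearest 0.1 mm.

total ≈ 161.5 mm

Total = Σ Rᵢ Δtᵢ = 6.2 × 2.1 + 17 × 5.6 + 13 × 4.1
      = 13.02 + 95.2 + 53.3 = 161.5 mm.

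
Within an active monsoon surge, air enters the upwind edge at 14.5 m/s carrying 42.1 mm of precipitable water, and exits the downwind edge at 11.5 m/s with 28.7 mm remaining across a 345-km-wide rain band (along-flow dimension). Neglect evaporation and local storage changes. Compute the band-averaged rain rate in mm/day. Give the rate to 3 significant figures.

R ≈ 70.2 mm/day

Column moisture flux per unit crosswind length is F = V × PW.
Inflow: F_in = 14.5 × 42.1 = 610.45 mm·m/s
Outflow: F_out = 11.5 × 28.7 = 330.05 mm·m/s
Steady-state rate R = (F_in − F_out)/L = (610.45 − 330.05) / 345000 m = 8.128e-04 mm/s.
R = 8.128e-04 × 3600 × 24 = 70.2 mm/day.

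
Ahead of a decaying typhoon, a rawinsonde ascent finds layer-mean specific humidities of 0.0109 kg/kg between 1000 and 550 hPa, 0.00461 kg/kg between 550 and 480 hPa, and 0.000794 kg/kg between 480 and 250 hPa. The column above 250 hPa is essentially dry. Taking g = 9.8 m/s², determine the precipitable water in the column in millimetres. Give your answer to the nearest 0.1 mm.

Precipitable water is the column-integrated vapour mass per unit area: PW = (1/g) Σ q̄ Δp, with q in kg/kg and Δp in Pa (1 kg/m² of water = 1 mm).
Layer 1000–550 hPa: Δp = 450 hPa = 45000 Pa, q̄ = 0.0109 kg/kg → 0.0109 × 45000 / 9.8 = 50.05 mm
Layer 550–480 hPa: Δp = 70 hPa = 7000 Pa, q̄ = 0.00461 kg/kg → 0.00461 × 7000 / 9.8 = 3.29 mm
Layer 480–250 hPa: Δp = 230 hPa = 23000 Pa, q̄ = 0.000794 kg/kg → 0.000794 × 23000 / 9.8 = 1.86 mm
PW = 50.05 + 3.29 + 1.86 = 55.20 ≈ 55.2 mm.

PW ≈ 55.2 mm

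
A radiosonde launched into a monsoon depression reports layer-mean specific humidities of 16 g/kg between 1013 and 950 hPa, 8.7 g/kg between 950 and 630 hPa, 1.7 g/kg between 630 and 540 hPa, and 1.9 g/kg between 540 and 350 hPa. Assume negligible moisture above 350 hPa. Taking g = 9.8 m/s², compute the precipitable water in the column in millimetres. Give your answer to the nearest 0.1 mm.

PW ≈ 43.9 mm

Precipitable water is the column-integrated vapour mass per unit area: PW = (1/g) Σ q̄ Δp, with q in kg/kg and Δp in Pa (1 kg/m² of water = 1 mm).
Layer 1013–950 hPa: Δp = 63 hPa = 6300 Pa, q̄ = 0.016 kg/kg → 0.016 × 6300 / 9.8 = 10.29 mm
Layer 950–630 hPa: Δp = 320 hPa = 32000 Pa, q̄ = 0.0087 kg/kg → 0.0087 × 32000 / 9.8 = 28.41 mm
Layer 630–540 hPa: Δp = 90 hPa = 9000 Pa, q̄ = 0.0017 kg/kg → 0.0017 × 9000 / 9.8 = 1.56 mm
Layer 540–350 hPa: Δp = 190 hPa = 19000 Pa, q̄ = 0.0019 kg/kg → 0.0019 × 19000 / 9.8 = 3.68 mm
PW = 10.29 + 28.41 + 1.56 + 3.68 = 43.94 ≈ 43.9 mm.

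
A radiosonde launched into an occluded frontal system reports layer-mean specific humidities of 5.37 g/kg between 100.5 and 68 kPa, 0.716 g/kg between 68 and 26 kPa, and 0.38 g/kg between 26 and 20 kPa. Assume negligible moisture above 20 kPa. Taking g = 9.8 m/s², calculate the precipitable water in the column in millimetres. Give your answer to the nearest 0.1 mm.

Precipitable water is the column-integrated vapour mass per unit area: PW = (1/g) Σ q̄ Δp, with q in kg/kg and Δp in Pa (1 kg/m² of water = 1 mm).
Layer 100.5–68 kPa: Δp = 325 hPa = 32500 Pa, q̄ = 0.00537 kg/kg → 0.00537 × 32500 / 9.8 = 17.81 mm
Layer 68–26 kPa: Δp = 420 hPa = 42000 Pa, q̄ = 0.000716 kg/kg → 0.000716 × 42000 / 9.8 = 3.07 mm
Layer 26–20 kPa: Δp = 60 hPa = 6000 Pa, q̄ = 0.00038 kg/kg → 0.00038 × 6000 / 9.8 = 0.23 mm
PW = 17.81 + 3.07 + 0.23 = 21.11 ≈ 21.1 mm.

PW ≈ 21.1 mm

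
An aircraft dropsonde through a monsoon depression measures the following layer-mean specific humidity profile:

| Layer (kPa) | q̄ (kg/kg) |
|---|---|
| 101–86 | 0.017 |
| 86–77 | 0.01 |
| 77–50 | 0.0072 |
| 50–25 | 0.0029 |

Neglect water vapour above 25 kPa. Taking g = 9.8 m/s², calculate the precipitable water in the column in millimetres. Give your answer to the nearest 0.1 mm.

PW ≈ 62.4 mm

Precipitable water is the column-integrated vapour mass per unit area: PW = (1/g) Σ q̄ Δp, with q in kg/kg and Δp in Pa (1 kg/m² of water = 1 mm).
Layer 101–86 kPa: Δp = 150 hPa = 15000 Pa, q̄ = 0.017 kg/kg → 0.017 × 15000 / 9.8 = 26.02 mm
Layer 86–77 kPa: Δp = 90 hPa = 9000 Pa, q̄ = 0.01 kg/kg → 0.01 × 9000 / 9.8 = 9.18 mm
Layer 77–50 kPa: Δp = 270 hPa = 27000 Pa, q̄ = 0.0072 kg/kg → 0.0072 × 27000 / 9.8 = 19.84 mm
Layer 50–25 kPa: Δp = 250 hPa = 25000 Pa, q̄ = 0.0029 kg/kg → 0.0029 × 25000 / 9.8 = 7.40 mm
PW = 26.02 + 9.18 + 19.84 + 7.40 = 62.44 ≈ 62.4 mm.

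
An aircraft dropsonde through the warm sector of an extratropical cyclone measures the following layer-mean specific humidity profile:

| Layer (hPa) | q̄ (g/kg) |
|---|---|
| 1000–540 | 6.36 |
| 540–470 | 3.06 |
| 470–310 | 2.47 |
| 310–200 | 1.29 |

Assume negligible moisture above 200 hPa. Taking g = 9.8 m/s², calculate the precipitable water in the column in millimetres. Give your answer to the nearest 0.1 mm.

PW ≈ 37.5 mm

Precipitable water is the column-integrated vapour mass per unit area: PW = (1/g) Σ q̄ Δp, with q in kg/kg and Δp in Pa (1 kg/m² of water = 1 mm).
Layer 1000–540 hPa: Δp = 460 hPa = 46000 Pa, q̄ = 0.00636 kg/kg → 0.00636 × 46000 / 9.8 = 29.85 mm
Layer 540–470 hPa: Δp = 70 hPa = 7000 Pa, q̄ = 0.00306 kg/kg → 0.00306 × 7000 / 9.8 = 2.19 mm
Layer 470–310 hPa: Δp = 160 hPa = 16000 Pa, q̄ = 0.00247 kg/kg → 0.00247 × 16000 / 9.8 = 4.03 mm
Layer 310–200 hPa: Δp = 110 hPa = 11000 Pa, q̄ = 0.00129 kg/kg → 0.00129 × 11000 / 9.8 = 1.45 mm
PW = 29.85 + 2.19 + 4.03 + 1.45 = 37.52 ≈ 37.5 mm.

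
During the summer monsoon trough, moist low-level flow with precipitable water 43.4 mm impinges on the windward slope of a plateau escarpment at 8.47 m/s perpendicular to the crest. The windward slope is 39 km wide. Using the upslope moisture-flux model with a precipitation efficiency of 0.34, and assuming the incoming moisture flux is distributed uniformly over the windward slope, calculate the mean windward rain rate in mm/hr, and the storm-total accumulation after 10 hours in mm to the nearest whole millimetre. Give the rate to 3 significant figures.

Incoming column moisture flux per unit ridge length: F = V × PW = 8.47 × 43.4 = 367.598 mm·m/s.
Spread over the 39 km slope with efficiency ε = 0.34: R = ε·F/W = 0.34 × 367.598 / 39000 m = 3.205e-03 mm/s.
R = 3.205e-03 × 3600 = 11.5 mm/hr.
Over 10 h: total = 11.5 × 10 = 115 mm.

R ≈ 11.5 mm/hr; total ≈ 115 mm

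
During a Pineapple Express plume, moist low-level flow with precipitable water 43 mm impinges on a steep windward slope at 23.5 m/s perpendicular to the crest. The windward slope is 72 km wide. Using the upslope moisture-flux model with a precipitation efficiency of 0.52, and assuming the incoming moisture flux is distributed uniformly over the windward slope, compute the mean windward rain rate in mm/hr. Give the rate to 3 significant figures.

R ≈ 26.3 mm/hr

Incoming column moisture flux per unit ridge length: F = V × PW = 23.5 × 43 = 1010.5 mm·m/s.
Spread over the 72 km slope with efficiency ε = 0.52: R = ε·F/W = 0.52 × 1010.5 / 72000 m = 7.298e-03 mm/s.
R = 7.298e-03 × 3600 = 26.3 mm/hr.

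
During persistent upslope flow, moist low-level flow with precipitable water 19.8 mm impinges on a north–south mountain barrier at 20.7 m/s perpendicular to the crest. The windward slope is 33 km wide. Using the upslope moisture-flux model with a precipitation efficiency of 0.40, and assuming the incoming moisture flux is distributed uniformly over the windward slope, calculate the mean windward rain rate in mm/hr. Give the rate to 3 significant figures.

R ≈ 17.9 mm/hr

Incoming column moisture flux per unit ridge length: F = V × PW = 20.7 × 19.8 = 409.86 mm·m/s.
Spread over the 33 km slope with efficiency ε = 0.40: R = ε·F/W = 0.40 × 409.86 / 33000 m = 4.968e-03 mm/s.
R = 4.968e-03 × 3600 = 17.9 mm/hr.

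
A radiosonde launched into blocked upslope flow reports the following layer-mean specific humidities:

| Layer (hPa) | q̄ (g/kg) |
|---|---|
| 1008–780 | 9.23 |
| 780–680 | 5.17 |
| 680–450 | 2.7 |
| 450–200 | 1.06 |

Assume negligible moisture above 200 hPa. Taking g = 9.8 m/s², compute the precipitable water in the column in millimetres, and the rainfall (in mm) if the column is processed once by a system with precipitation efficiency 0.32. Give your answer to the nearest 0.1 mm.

Precipitable water is the column-integrated vapour mass per unit area: PW = (1/g) Σ q̄ Δp, with q in kg/kg and Δp in Pa (1 kg/m² of water = 1 mm).
Layer 1008–780 hPa: Δp = 228 hPa = 22800 Pa, q̄ = 0.00923 kg/kg → 0.00923 × 22800 / 9.8 = 21.47 mm
Layer 780–680 hPa: Δp = 100 hPa = 10000 Pa, q̄ = 0.00517 kg/kg → 0.00517 × 10000 / 9.8 = 5.28 mm
Layer 680–450 hPa: Δp = 230 hPa = 23000 Pa, q̄ = 0.0027 kg/kg → 0.0027 × 23000 / 9.8 = 6.34 mm
Layer 450–200 hPa: Δp = 250 hPa = 25000 Pa, q̄ = 0.00106 kg/kg → 0.00106 × 25000 / 9.8 = 2.70 mm
PW = 21.47 + 5.28 + 6.34 + 2.70 = 35.79 ≈ 35.8 mm.
Rainfall = ε × PW = 0.32 × 35.8 = 11.5 mm.

PW ≈ 35.8 mm; rainfall ≈ 11.5 mm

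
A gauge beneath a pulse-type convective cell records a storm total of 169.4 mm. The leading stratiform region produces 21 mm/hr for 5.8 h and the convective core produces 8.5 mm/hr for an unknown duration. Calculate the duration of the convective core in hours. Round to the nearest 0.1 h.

duration ≈ 5.6 h

Known phases: 21 × 5.8 = 121.8 mm.
Remaining depth = 169.4 − 121.8 = 47.6 mm.
Duration = 47.6 / 8.5 = 5.6 h.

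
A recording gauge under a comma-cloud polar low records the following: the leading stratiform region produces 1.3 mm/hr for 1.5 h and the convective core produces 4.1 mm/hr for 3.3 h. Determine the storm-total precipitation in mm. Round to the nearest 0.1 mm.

total ≈ 15.5 mm

Total = Σ Rᵢ Δtᵢ = 1.3 × 1.5 + 4.1 × 3.3
      = 1.95 + 13.53 = 15.5 mm.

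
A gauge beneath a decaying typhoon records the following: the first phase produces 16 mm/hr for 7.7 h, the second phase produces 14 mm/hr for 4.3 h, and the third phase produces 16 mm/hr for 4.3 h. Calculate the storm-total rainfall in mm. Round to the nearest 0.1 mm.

Total = Σ Rᵢ Δtᵢ = 16 × 7.7 + 14 × 4.3 + 16 × 4.3
      = 123.2 + 60.2 + 68.8 = 252.2 mm.

total ≈ 252.2 mm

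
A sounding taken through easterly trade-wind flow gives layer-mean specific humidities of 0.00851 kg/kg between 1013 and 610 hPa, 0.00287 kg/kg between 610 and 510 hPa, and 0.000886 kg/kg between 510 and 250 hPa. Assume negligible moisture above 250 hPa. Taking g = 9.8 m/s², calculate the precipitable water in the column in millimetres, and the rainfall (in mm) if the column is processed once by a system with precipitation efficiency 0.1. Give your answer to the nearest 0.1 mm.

Precipitable water is the column-integrated vapour mass per unit area: PW = (1/g) Σ q̄ Δp, with q in kg/kg and Δp in Pa (1 kg/m² of water = 1 mm).
Layer 1013–610 hPa: Δp = 403 hPa = 40300 Pa, q̄ = 0.00851 kg/kg → 0.00851 × 40300 / 9.8 = 35.00 mm
Layer 610–510 hPa: Δp = 100 hPa = 10000 Pa, q̄ = 0.00287 kg/kg → 0.00287 × 10000 / 9.8 = 2.93 mm
Layer 510–250 hPa: Δp = 260 hPa = 26000 Pa, q̄ = 0.000886 kg/kg → 0.000886 × 26000 / 9.8 = 2.35 mm
PW = 35.00 + 2.93 + 2.35 = 40.28 ≈ 40.3 mm.
Rainfall = ε × PW = 0.1 × 40.3 = 4.0 mm.

PW ≈ 40.3 mm; rainfall ≈ 4.0 mm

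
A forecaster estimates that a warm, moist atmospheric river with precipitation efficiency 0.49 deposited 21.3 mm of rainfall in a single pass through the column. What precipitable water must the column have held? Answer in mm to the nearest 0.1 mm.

PW = rainfall / ε = 21.3 / 0.49 = 43.5 mm.

PW ≈ 43.5 mm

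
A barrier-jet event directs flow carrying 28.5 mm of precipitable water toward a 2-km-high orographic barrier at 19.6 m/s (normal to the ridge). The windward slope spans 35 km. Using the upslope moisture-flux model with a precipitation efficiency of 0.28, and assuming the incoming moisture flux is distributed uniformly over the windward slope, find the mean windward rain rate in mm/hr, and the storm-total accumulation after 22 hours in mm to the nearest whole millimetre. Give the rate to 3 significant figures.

Incoming column moisture flux per unit ridge length: F = V × PW = 19.6 × 28.5 = 558.6 mm·m/s.
Spread over the 35 km slope with efficiency ε = 0.28: R = ε·F/W = 0.28 × 558.6 / 35000 m = 4.469e-03 mm/s.
R = 4.469e-03 × 3600 = 16.1 mm/hr.
Over 22 h: total = 16.1 × 22 = 354.2 ≈ 354 mm.

R ≈ 16.1 mm/hr; total ≈ 354 mm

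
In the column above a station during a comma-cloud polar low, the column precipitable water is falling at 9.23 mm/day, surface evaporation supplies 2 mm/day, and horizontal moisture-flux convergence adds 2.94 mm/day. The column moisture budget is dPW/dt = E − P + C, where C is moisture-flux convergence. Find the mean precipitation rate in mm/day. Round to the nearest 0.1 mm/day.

dPW/dt = -9.23 mm/day.
P = E + C − dPW/dt = 2 + (2.94) − (-9.23) = 14.2 mm/day.

P ≈ 14.2 mm/day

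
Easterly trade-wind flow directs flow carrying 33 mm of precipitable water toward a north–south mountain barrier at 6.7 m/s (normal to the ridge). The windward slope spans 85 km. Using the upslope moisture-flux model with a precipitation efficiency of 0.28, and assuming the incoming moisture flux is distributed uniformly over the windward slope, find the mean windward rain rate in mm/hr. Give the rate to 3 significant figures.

R ≈ 2.62 mm/hr

Incoming column moisture flux per unit ridge length: F = V × PW = 6.7 × 33 = 221.1 mm·m/s.
Spread over the 85 km slope with efficiency ε = 0.28: R = ε·F/W = 0.28 × 221.1 / 85000 m = 7.283e-04 mm/s.
R = 7.283e-04 × 3600 = 2.62 mm/hr.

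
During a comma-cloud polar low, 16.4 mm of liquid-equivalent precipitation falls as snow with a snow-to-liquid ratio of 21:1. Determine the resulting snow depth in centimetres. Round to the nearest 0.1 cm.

snow depth ≈ 34.4 cm

Snow depth = liquid × ratio = 16.4 mm × 21 = 344.4 mm = 34.4 cm.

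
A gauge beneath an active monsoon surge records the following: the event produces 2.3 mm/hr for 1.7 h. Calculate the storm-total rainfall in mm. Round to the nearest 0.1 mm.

Total = Σ Rᵢ Δtᵢ = 2.3 × 1.7
      = 3.91 = 3.9 mm.

total ≈ 3.9 mm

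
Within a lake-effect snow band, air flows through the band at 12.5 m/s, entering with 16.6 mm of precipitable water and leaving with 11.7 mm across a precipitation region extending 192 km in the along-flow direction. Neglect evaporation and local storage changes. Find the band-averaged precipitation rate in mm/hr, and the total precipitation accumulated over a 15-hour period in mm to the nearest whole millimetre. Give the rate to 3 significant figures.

Column moisture flux per unit crosswind length is F = V × PW.
Inflow: F_in = 12.5 × 16.6 = 207.5 mm·m/s
Outflow: F_out = 12.5 × 11.7 = 146.25 mm·m/s
Steady-state rate R = (F_in − F_out)/L = (207.5 − 146.25) / 192000 m = 3.190e-04 mm/s.
R = 3.190e-04 × 3600 = 1.15 mm/hr.
Over 15 h: total = 1.15 × 15 = 17.25 ≈ 17 mm.

R ≈ 1.15 mm/hr; total ≈ 17 mm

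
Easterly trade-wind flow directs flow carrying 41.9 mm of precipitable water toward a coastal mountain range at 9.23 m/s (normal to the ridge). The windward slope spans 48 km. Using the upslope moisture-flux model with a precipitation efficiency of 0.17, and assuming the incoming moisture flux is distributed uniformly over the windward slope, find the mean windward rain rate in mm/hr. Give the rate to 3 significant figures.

Incoming column moisture flux per unit ridge length: F = V × PW = 9.23 × 41.9 = 386.737 mm·m/s.
Spread over the 48 km slope with efficiency ε = 0.17: R = ε·F/W = 0.17 × 386.737 / 48000 m = 1.370e-03 mm/s.
R = 1.370e-03 × 3600 = 4.93 mm/hr.

R ≈ 4.93 mm/hr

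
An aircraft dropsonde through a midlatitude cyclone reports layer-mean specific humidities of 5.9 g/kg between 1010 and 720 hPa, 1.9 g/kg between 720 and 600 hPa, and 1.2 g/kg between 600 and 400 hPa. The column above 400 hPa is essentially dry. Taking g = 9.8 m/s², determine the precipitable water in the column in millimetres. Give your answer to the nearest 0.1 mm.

Precipitable water is the column-integrated vapour mass per unit area: PW = (1/g) Σ q̄ Δp, with q in kg/kg and Δp in Pa (1 kg/m² of water = 1 mm).
Layer 1010–720 hPa: Δp = 290 hPa = 29000 Pa, q̄ = 0.0059 kg/kg → 0.0059 × 29000 / 9.8 = 17.46 mm
Layer 720–600 hPa: Δp = 120 hPa = 12000 Pa, q̄ = 0.0019 kg/kg → 0.0019 × 12000 / 9.8 = 2.33 mm
Layer 600–400 hPa: Δp = 200 hPa = 20000 Pa, q̄ = 0.0012 kg/kg → 0.0012 × 20000 / 9.8 = 2.45 mm
PW = 17.46 + 2.33 + 2.45 = 22.24 ≈ 22.2 mm.

PW ≈ 22.2 mm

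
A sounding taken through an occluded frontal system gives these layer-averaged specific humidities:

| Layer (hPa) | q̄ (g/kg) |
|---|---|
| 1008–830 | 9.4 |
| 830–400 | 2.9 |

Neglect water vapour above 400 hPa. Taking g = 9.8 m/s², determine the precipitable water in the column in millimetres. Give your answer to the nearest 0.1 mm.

Precipitable water is the column-integrated vapour mass per unit area: PW = (1/g) Σ q̄ Δp, with q in kg/kg and Δp in Pa (1 kg/m² of water = 1 mm).
Layer 1008–830 hPa: Δp = 178 hPa = 17800 Pa, q̄ = 0.0094 kg/kg → 0.0094 × 17800 / 9.8 = 17.07 mm
Layer 830–400 hPa: Δp = 430 hPa = 43000 Pa, q̄ = 0.0029 kg/kg → 0.0029 × 43000 / 9.8 = 12.72 mm
PW = 17.07 + 12.72 = 29.79 ≈ 29.8 mm.

PW ≈ 29.8 mm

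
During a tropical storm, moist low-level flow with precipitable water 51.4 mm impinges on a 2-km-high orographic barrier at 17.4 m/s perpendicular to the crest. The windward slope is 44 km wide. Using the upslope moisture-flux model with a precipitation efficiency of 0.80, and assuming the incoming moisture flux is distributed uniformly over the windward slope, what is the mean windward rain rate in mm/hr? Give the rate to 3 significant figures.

Incoming column moisture flux per unit ridge length: F = V × PW = 17.4 × 51.4 = 894.36 mm·m/s.
Spread over the 44 km slope with efficiency ε = 0.80: R = ε·F/W = 0.80 × 894.36 / 44000 m = 1.626e-02 mm/s.
R = 1.626e-02 × 3600 = 58.5 mm/hr.

R ≈ 58.5 mm/hr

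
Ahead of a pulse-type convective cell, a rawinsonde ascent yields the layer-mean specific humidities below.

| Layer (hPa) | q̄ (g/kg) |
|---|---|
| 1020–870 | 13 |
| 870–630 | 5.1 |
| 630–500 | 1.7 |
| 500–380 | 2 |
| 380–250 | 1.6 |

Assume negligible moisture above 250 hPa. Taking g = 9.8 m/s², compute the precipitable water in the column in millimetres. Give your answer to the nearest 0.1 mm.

Precipitable water is the column-integrated vapour mass per unit area: PW = (1/g) Σ q̄ Δp, with q in kg/kg and Δp in Pa (1 kg/m² of water = 1 mm).
Layer 1020–870 hPa: Δp = 150 hPa = 15000 Pa, q̄ = 0.013 kg/kg → 0.013 × 15000 / 9.8 = 19.90 mm
Layer 870–630 hPa: Δp = 240 hPa = 24000 Pa, q̄ = 0.0051 kg/kg → 0.0051 × 24000 / 9.8 = 12.49 mm
Layer 630–500 hPa: Δp = 130 hPa = 13000 Pa, q̄ = 0.0017 kg/kg → 0.0017 × 13000 / 9.8 = 2.26 mm
Layer 500–380 hPa: Δp = 120 hPa = 12000 Pa, q̄ = 0.002 kg/kg → 0.002 × 12000 / 9.8 = 2.45 mm
Layer 380–250 hPa: Δp = 130 hPa = 13000 Pa, q̄ = 0.0016 kg/kg → 0.0016 × 13000 / 9.8 = 2.12 mm
PW = 19.90 + 12.49 + 2.26 + 2.45 + 2.12 = 39.22 ≈ 39.2 mm.

PW ≈ 39.2 mm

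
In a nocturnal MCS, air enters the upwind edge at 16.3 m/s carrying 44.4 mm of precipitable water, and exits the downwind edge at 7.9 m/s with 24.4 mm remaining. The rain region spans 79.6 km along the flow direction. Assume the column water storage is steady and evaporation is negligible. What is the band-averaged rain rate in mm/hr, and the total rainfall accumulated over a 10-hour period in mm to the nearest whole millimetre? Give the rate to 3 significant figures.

Column moisture flux per unit crosswind length is F = V × PW.
Inflow: F_in = 16.3 × 44.4 = 723.72 mm·m/s
Outflow: F_out = 7.9 × 24.4 = 192.76 mm·m/s
Steady-state rate R = (F_in − F_out)/L = (723.72 − 192.76) / 79600 m = 6.670e-03 mm/s.
R = 6.670e-03 × 3600 = 24.0 mm/hr.
Over 10 h: total = 24.0 × 10 = 240 mm.

R ≈ 24.0 mm/hr; total ≈ 240 mm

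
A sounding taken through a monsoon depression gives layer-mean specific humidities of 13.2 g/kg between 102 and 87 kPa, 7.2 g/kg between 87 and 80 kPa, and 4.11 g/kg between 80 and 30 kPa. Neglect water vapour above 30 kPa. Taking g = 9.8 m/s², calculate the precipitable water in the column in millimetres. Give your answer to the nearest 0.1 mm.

PW ≈ 46.3 mm

Precipitable water is the column-integrated vapour mass per unit area: PW = (1/g) Σ q̄ Δp, with q in kg/kg and Δp in Pa (1 kg/m² of water = 1 mm).
Layer 102–87 kPa: Δp = 150 hPa = 15000 Pa, q̄ = 0.0132 kg/kg → 0.0132 × 15000 / 9.8 = 20.20 mm
Layer 87–80 kPa: Δp = 70 hPa = 7000 Pa, q̄ = 0.0072 kg/kg → 0.0072 × 7000 / 9.8 = 5.14 mm
Layer 80–30 kPa: Δp = 500 hPa = 50000 Pa, q̄ = 0.00411 kg/kg → 0.00411 × 50000 / 9.8 = 20.97 mm
PW = 20.20 + 5.14 + 20.97 = 46.31 ≈ 46.3 mm.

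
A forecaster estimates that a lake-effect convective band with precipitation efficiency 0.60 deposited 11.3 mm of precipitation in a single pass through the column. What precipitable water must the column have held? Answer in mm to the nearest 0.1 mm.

PW ≈ 18.8 mm

PW = precipitation / ε = 11.3 / 0.60 = 18.8 mm.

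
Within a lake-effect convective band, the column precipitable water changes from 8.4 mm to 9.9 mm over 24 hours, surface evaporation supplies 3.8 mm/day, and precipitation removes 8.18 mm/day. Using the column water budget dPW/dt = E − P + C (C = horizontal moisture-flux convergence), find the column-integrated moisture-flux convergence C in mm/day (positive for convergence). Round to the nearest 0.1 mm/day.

C ≈ 5.9 mm/day

dPW/dt = (9.9 − 8.4) mm / (24/24 day) = +1.500 mm/day.
C = dPW/dt − E + P = (+1.500) − 3.8 + 8.18 = 5.9 mm/day.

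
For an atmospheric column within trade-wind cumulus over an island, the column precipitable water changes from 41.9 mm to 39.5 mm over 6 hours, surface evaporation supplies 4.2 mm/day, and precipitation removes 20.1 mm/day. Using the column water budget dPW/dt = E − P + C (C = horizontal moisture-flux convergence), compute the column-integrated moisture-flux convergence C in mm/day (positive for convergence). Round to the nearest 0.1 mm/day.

dPW/dt = (39.5 − 41.9) mm / (6/24 day) = -9.600 mm/day.
C = dPW/dt − E + P = (-9.600) − 4.2 + 20.1 = 6.3 mm/day.

C ≈ 6.3 mm/day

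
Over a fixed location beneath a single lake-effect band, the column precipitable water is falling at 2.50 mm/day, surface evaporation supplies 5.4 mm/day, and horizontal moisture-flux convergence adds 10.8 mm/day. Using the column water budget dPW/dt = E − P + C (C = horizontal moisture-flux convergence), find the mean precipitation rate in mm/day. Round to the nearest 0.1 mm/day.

dPW/dt = -2.50 mm/day.
P = E + C − dPW/dt = 5.4 + (10.8) − (-2.50) = 18.7 mm/day.

P ≈ 18.7 mm/day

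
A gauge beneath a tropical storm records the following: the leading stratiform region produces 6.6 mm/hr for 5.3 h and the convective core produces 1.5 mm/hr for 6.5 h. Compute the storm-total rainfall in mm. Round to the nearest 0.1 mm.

total ≈ 44.7 mm

Total = Σ Rᵢ Δtᵢ = 6.6 × 5.3 + 1.5 × 6.5
      = 34.98 + 9.75 = 44.7 mm.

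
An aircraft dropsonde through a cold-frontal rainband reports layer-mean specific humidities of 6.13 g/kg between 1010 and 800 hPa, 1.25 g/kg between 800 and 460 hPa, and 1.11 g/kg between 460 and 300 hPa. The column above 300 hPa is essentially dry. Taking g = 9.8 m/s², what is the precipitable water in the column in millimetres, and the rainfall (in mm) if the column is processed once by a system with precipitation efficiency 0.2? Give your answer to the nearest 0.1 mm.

PW ≈ 19.3 mm; rainfall ≈ 3.9 mm

Precipitable water is the column-integrated vapour mass per unit area: PW = (1/g) Σ q̄ Δp, with q in kg/kg and Δp in Pa (1 kg/m² of water = 1 mm).
Layer 1010–800 hPa: Δp = 210 hPa = 21000 Pa, q̄ = 0.00613 kg/kg → 0.00613 × 21000 / 9.8 = 13.14 mm
Layer 800–460 hPa: Δp = 340 hPa = 34000 Pa, q̄ = 0.00125 kg/kg → 0.00125 × 34000 / 9.8 = 4.34 mm
Layer 460–300 hPa: Δp = 160 hPa = 16000 Pa, q̄ = 0.00111 kg/kg → 0.00111 × 16000 / 9.8 = 1.81 mm
PW = 13.14 + 4.34 + 1.81 = 19.29 ≈ 19.3 mm.
Rainfall = ε × PW = 0.2 × 19.3 = 3.9 mm.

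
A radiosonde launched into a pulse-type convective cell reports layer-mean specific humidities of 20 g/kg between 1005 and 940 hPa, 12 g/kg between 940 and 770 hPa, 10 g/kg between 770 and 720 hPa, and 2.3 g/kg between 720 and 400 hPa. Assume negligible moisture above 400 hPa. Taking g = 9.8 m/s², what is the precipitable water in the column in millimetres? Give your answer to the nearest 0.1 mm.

PW ≈ 46.7 mm

Precipitable water is the column-integrated vapour mass per unit area: PW = (1/g) Σ q̄ Δp, with q in kg/kg and Δp in Pa (1 kg/m² of water = 1 mm).
Layer 1005–940 hPa: Δp = 65 hPa = 6500 Pa, q̄ = 0.02 kg/kg → 0.02 × 6500 / 9.8 = 13.27 mm
Layer 940–770 hPa: Δp = 170 hPa = 17000 Pa, q̄ = 0.012 kg/kg → 0.012 × 17000 / 9.8 = 20.82 mm
Layer 770–720 hPa: Δp = 50 hPa = 5000 Pa, q̄ = 0.01 kg/kg → 0.01 × 5000 / 9.8 = 5.10 mm
Layer 720–400 hPa: Δp = 320 hPa = 32000 Pa, q̄ = 0.0023 kg/kg → 0.0023 × 32000 / 9.8 = 7.51 mm
PW = 13.27 + 20.82 + 5.10 + 7.51 = 46.70 ≈ 46.7 mm.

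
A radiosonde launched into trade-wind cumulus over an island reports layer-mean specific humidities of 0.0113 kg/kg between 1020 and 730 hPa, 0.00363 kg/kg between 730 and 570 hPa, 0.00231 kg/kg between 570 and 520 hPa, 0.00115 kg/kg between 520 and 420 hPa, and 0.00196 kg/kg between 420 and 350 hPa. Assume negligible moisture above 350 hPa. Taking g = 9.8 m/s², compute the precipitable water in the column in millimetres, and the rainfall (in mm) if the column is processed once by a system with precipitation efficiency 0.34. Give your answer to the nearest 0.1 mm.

PW ≈ 43.1 mm; rainfall ≈ 14.7 mm

Precipitable water is the column-integrated vapour mass per unit area: PW = (1/g) Σ q̄ Δp, with q in kg/kg and Δp in Pa (1 kg/m² of water = 1 mm).
Layer 1020–730 hPa: Δp = 290 hPa = 29000 Pa, q̄ = 0.0113 kg/kg → 0.0113 × 29000 / 9.8 = 33.44 mm
Layer 730–570 hPa: Δp = 160 hPa = 16000 Pa, q̄ = 0.00363 kg/kg → 0.00363 × 16000 / 9.8 = 5.93 mm
Layer 570–520 hPa: Δp = 50 hPa = 5000 Pa, q̄ = 0.00231 kg/kg → 0.00231 × 5000 / 9.8 = 1.18 mm
Layer 520–420 hPa: Δp = 100 hPa = 10000 Pa, q̄ = 0.00115 kg/kg → 0.00115 × 10000 / 9.8 = 1.17 mm
Layer 420–350 hPa: Δp = 70 hPa = 7000 Pa, q̄ = 0.00196 kg/kg → 0.00196 × 7000 / 9.8 = 1.40 mm
PW = 33.44 + 5.93 + 1.18 + 1.17 + 1.40 = 43.12 ≈ 43.1 mm.
Rainfall = ε × PW = 0.34 × 43.1 = 14.7 mm.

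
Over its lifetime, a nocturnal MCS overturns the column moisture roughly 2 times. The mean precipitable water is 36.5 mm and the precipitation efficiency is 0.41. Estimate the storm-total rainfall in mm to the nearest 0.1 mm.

Each cycle deposits ε × PW = 0.41 × 36.5 = 14.965 mm.
Over 2 cycles: 2 × 14.965 = 29.9 mm.

rainfall ≈ 29.9 mm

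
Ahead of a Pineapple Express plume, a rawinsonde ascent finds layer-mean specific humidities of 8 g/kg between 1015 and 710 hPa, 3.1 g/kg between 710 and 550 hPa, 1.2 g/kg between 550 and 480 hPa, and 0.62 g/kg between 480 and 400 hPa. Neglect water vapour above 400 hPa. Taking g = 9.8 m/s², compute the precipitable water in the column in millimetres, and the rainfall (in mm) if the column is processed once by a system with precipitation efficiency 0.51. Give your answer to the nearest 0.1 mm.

Precipitable water is the column-integrated vapour mass per unit area: PW = (1/g) Σ q̄ Δp, with q in kg/kg and Δp in Pa (1 kg/m² of water = 1 mm).
Layer 1015–710 hPa: Δp = 305 hPa = 30500 Pa, q̄ = 0.008 kg/kg → 0.008 × 30500 / 9.8 = 24.90 mm
Layer 710–550 hPa: Δp = 160 hPa = 16000 Pa, q̄ = 0.0031 kg/kg → 0.0031 × 16000 / 9.8 = 5.06 mm
Layer 550–480 hPa: Δp = 70 hPa = 7000 Pa, q̄ = 0.0012 kg/kg → 0.0012 × 7000 / 9.8 = 0.86 mm
Layer 480–400 hPa: Δp = 80 hPa = 8000 Pa, q̄ = 0.00062 kg/kg → 0.00062 × 8000 / 9.8 = 0.51 mm
PW = 24.90 + 5.06 + 0.86 + 0.51 = 31.33 ≈ 31.3 mm.
Rainfall = ε × PW = 0.51 × 31.3 = 16.0 mm.

PW ≈ 31.3 mm; rainfall ≈ 16.0 mm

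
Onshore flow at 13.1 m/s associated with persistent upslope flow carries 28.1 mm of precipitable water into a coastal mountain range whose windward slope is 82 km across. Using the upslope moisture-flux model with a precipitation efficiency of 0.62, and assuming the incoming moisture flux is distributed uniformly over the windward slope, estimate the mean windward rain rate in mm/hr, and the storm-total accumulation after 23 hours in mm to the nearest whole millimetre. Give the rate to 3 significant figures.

Incoming column moisture flux per unit ridge length: F = V × PW = 13.1 × 28.1 = 368.11 mm·m/s.
Spread over the 82 km slope with efficiency ε = 0.62: R = ε·F/W = 0.62 × 368.11 / 82000 m = 2.783e-03 mm/s.
R = 2.783e-03 × 3600 = 10.0 mm/hr.
Over 23 h: total = 10.0 × 23 = 230 mm.

R ≈ 10.0 mm/hr; total ≈ 230 mm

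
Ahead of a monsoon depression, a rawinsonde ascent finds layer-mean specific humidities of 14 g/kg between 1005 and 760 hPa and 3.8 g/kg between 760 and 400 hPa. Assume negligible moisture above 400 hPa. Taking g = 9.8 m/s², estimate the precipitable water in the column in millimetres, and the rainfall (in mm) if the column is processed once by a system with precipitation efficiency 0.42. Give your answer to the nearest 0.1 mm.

Precipitable water is the column-integrated vapour mass per unit area: PW = (1/g) Σ q̄ Δp, with q in kg/kg and Δp in Pa (1 kg/m² of water = 1 mm).
Layer 1005–760 hPa: Δp = 245 hPa = 24500 Pa, q̄ = 0.014 kg/kg → 0.014 × 24500 / 9.8 = 35.00 mm
Layer 760–400 hPa: Δp = 360 hPa = 36000 Pa, q̄ = 0.0038 kg/kg → 0.0038 × 36000 / 9.8 = 13.96 mm
PW = 35.00 + 13.96 = 48.96 ≈ 49.0 mm.
Rainfall = ε × PW = 0.42 × 49.0 = 20.6 mm.

PW ≈ 49.0 mm; rainfall ≈ 20.6 mm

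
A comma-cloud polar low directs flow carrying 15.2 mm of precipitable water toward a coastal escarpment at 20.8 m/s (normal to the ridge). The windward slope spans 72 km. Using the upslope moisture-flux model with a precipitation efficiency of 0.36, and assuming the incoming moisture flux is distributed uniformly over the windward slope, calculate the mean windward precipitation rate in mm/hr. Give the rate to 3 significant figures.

Incoming column moisture flux per unit ridge length: F = V × PW = 20.8 × 15.2 = 316.16 mm·m/s.
Spread over the 72 km slope with efficiency ε = 0.36: R = ε·F/W = 0.36 × 316.16 / 72000 m = 1.581e-03 mm/s.
R = 1.581e-03 × 3600 = 5.69 mm/hr.

R ≈ 5.69 mm/hr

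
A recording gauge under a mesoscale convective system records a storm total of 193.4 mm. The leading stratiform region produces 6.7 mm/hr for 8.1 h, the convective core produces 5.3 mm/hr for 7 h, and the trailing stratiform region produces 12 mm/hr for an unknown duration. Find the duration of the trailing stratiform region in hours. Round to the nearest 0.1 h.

duration ≈ 8.5 h

Known phases: 6.7 × 8.1 + 5.3 × 7 = 54.27 + 37.1 = 91.37 mm.
Remaining depth = 193.4 − 91.37 = 102.03 mm.
Duration = 102.03 / 12 = 8.5 h.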